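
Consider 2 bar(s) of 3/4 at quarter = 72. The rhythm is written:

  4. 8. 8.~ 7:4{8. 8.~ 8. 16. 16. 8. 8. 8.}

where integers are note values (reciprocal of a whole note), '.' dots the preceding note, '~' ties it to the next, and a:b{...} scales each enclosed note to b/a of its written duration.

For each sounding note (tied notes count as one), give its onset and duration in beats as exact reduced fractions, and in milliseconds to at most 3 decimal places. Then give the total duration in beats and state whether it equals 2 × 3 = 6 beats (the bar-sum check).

1) 0.0ms=0b +1250.0ms=3/2b
2) 1250.0ms=3/2b +625.0ms=3/4b
3) 1875.0ms=9/4b +982.143ms=33/28b
4) 2857.143ms=24/7b +714.286ms=6/7b
5) 3571.429ms=30/7b +178.571ms=3/14b
6) 3750.0ms=9/2b +178.571ms=3/14b
7) 3928.571ms=33/7b +357.143ms=3/7b
8) 4285.714ms=36/7b +357.143ms=3/7b
9) 4642.857ms=39/7b +357.143ms=3/7b
Σ=6b of 6 (72bpm 3/4) — PASS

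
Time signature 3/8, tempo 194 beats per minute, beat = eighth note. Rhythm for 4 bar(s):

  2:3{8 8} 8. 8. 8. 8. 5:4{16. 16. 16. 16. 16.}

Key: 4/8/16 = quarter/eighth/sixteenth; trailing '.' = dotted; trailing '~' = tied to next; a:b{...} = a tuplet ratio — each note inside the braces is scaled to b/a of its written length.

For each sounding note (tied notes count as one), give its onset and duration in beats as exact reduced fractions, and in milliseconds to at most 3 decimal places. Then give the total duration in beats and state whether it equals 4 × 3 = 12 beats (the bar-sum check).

1) 0.0ms=0b +463.918ms=3/2b
2) 463.918ms=3/2b +463.918ms=3/2b
3) 927.835ms=3b +463.918ms=3/2b
4) 1391.753ms=9/2b +463.918ms=3/2b
5) 1855.67ms=6b +463.918ms=3/2b
6) 2319.588ms=15/2b +463.918ms=3/2b
7) 2783.505ms=9b +185.567ms=3/5b
8) 2969.072ms=48/5b +185.567ms=3/5b
9) 3154.639ms=51/5b +185.567ms=3/5b
10) 3340.206ms=54/5b +185.567ms=3/5b
11) 3525.773ms=57/5b +185.567ms=3/5b
Σ=12b of 12 (194bpm 3/8) — PASS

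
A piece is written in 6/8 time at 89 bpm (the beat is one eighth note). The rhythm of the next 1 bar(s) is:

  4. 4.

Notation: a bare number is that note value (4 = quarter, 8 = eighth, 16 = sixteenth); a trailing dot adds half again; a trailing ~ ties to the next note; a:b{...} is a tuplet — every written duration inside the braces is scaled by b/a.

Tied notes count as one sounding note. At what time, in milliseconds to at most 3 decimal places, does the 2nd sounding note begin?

1. 0.0ms @ 0 + 2022.472ms (3)
2. 2022.472ms @ 3 + 2022.472ms (3)

note 2 onset = 3b = 2022.472ms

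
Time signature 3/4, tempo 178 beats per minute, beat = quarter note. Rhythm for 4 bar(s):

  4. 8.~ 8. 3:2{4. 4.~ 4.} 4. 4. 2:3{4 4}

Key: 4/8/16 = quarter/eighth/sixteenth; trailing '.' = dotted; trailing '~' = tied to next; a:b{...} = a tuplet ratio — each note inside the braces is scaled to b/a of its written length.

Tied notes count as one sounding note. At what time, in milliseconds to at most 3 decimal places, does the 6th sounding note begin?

note 6 onset = 15/2b = 2528.09ms

1. 0.0ms @ 0 + 505.618ms (3/2)
2. 505.618ms @ 3/2 + 505.618ms (3/2)
3. 1011.236ms @ 3 + 337.079ms (1)
4. 1348.315ms @ 4 + 674.157ms (2)
5. 2022.472ms @ 6 + 505.618ms (3/2)
6. 2528.09ms @ 15/2 + 505.618ms (3/2)
7. 3033.708ms @ 9 + 505.618ms (3/2)
8. 3539.326ms @ 21/2 + 505.618ms (3/2)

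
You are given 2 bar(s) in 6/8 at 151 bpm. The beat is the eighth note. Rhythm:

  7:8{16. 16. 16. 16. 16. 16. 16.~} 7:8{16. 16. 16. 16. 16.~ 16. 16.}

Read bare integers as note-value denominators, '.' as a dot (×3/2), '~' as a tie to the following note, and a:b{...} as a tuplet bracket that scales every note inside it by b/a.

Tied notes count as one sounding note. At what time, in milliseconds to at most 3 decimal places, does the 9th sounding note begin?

1. 0.0ms @ 0 + 340.587ms (6/7)
2. 340.587ms @ 6/7 + 340.587ms (6/7)
3. 681.173ms @ 12/7 + 340.587ms (6/7)
4. 1021.76ms @ 18/7 + 340.587ms (6/7)
5. 1362.346ms @ 24/7 + 340.587ms (6/7)
6. 1702.933ms @ 30/7 + 340.587ms (6/7)
7. 2043.519ms @ 36/7 + 681.173ms (12/7)
8. 2724.693ms @ 48/7 + 340.587ms (6/7)
9. 3065.279ms @ 54/7 + 340.587ms (6/7)
10. 3405.866ms @ 60/7 + 340.587ms (6/7)
11. 3746.452ms @ 66/7 + 681.173ms (12/7)
12. 4427.625ms @ 78/7 + 340.587ms (6/7)

note 9 onset = 54/7b = 3065.279ms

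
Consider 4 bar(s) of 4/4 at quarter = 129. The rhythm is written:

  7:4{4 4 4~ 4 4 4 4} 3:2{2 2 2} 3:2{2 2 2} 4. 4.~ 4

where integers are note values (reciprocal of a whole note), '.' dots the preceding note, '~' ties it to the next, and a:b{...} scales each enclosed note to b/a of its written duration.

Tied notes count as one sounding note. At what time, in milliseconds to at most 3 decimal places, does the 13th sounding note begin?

note 13 onset = 12b = 5581.395ms

1. 0.0ms @ 0 + 265.781ms (4/7)
2. 265.781ms @ 4/7 + 265.781ms (4/7)
3. 531.561ms @ 8/7 + 531.561ms (8/7)
4. 1063.123ms @ 16/7 + 265.781ms (4/7)
5. 1328.904ms @ 20/7 + 265.781ms (4/7)
6. 1594.684ms @ 24/7 + 265.781ms (4/7)
7. 1860.465ms @ 4 + 620.155ms (4/3)
8. 2480.62ms @ 16/3 + 620.155ms (4/3)
9. 3100.775ms @ 20/3 + 620.155ms (4/3)
10. 3720.93ms @ 8 + 620.155ms (4/3)
11. 4341.085ms @ 28/3 + 620.155ms (4/3)
12. 4961.24ms @ 32/3 + 620.155ms (4/3)
13. 5581.395ms @ 12 + 697.674ms (3/2)
14. 6279.07ms @ 27/2 + 1162.791ms (5/2)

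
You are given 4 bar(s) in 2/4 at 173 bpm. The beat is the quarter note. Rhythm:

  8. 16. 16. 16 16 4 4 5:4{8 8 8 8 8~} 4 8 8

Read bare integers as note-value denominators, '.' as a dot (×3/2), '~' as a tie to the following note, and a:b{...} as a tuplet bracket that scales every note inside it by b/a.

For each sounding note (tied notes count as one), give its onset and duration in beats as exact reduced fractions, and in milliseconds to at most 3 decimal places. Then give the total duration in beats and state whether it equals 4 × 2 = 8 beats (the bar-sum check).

1) 0.0ms=0b +260.116ms=3/4b
2) 260.116ms=3/4b +130.058ms=3/8b
3) 390.173ms=9/8b +130.058ms=3/8b
4) 520.231ms=3/2b +86.705ms=1/4b
5) 606.936ms=7/4b +86.705ms=1/4b
6) 693.642ms=2b +346.821ms=1b
7) 1040.462ms=3b +346.821ms=1b
8) 1387.283ms=4b +138.728ms=2/5b
9) 1526.012ms=22/5b +138.728ms=2/5b
10) 1664.74ms=24/5b +138.728ms=2/5b
11) 1803.468ms=26/5b +138.728ms=2/5b
12) 1942.197ms=28/5b +485.549ms=7/5b
13) 2427.746ms=7b +173.41ms=1/2b
14) 2601.156ms=15/2b +173.41ms=1/2b
Σ=8b of 8 (173bpm 2/4) — PASS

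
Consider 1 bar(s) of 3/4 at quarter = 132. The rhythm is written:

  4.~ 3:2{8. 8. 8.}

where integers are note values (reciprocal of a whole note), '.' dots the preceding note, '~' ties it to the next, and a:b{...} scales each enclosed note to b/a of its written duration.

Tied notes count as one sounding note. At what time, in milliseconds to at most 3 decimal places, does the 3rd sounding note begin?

1. 0.0ms @ 0 + 909.091ms (2)
2. 909.091ms @ 2 + 227.273ms (1/2)
3. 1136.364ms @ 5/2 + 227.273ms (1/2)

note 3 onset = 5/2b = 1136.364ms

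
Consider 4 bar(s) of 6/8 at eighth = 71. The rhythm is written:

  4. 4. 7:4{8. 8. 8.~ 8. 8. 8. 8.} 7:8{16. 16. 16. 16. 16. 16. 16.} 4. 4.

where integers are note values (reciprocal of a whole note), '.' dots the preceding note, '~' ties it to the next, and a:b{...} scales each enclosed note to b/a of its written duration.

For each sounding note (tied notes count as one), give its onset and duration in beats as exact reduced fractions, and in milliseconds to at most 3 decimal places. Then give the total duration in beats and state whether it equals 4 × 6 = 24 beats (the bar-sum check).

1) 0.0ms=0b +2535.211ms=3b
2) 2535.211ms=3b +2535.211ms=3b
3) 5070.423ms=6b +724.346ms=6/7b
4) 5794.769ms=48/7b +724.346ms=6/7b
5) 6519.115ms=54/7b +1448.692ms=12/7b
6) 7967.807ms=66/7b +724.346ms=6/7b
7) 8692.153ms=72/7b +724.346ms=6/7b
8) 9416.499ms=78/7b +724.346ms=6/7b
9) 10140.845ms=12b +724.346ms=6/7b
10) 10865.191ms=90/7b +724.346ms=6/7b
11) 11589.537ms=96/7b +724.346ms=6/7b
12) 12313.883ms=102/7b +724.346ms=6/7b
13) 13038.229ms=108/7b +724.346ms=6/7b
14) 13762.575ms=114/7b +724.346ms=6/7b
15) 14486.922ms=120/7b +724.346ms=6/7b
16) 15211.268ms=18b +2535.211ms=3b
17) 17746.479ms=21b +2535.211ms=3b
Σ=24b of 24 (71bpm 6/8) — PASS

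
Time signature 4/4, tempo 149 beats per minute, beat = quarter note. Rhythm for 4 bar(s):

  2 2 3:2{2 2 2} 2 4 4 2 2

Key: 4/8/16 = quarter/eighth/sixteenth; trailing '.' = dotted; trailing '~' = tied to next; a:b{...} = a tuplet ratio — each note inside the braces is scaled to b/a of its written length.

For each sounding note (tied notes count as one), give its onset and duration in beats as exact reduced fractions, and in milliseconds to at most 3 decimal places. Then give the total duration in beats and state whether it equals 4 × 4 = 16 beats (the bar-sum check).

1) 0.0ms=0b +805.369ms=2b
2) 805.369ms=2b +805.369ms=2b
3) 1610.738ms=4b +536.913ms=4/3b
4) 2147.651ms=16/3b +536.913ms=4/3b
5) 2684.564ms=20/3b +536.913ms=4/3b
6) 3221.477ms=8b +805.369ms=2b
7) 4026.846ms=10b +402.685ms=1b
8) 4429.53ms=11b +402.685ms=1b
9) 4832.215ms=12b +805.369ms=2b
10) 5637.584ms=14b +805.369ms=2b
Σ=16b of 16 (149bpm 4/4) — PASS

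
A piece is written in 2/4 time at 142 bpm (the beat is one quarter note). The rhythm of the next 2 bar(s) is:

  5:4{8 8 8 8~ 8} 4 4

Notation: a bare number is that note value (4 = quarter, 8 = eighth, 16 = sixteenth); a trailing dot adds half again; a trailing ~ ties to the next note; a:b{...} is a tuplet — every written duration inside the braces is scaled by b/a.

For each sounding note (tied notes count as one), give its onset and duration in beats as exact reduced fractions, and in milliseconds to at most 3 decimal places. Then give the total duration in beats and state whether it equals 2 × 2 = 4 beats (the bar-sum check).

1) 0.0ms=0b +169.014ms=2/5b
2) 169.014ms=2/5b +169.014ms=2/5b
3) 338.028ms=4/5b +169.014ms=2/5b
4) 507.042ms=6/5b +338.028ms=4/5b
5) 845.07ms=2b +422.535ms=1b
6) 1267.606ms=3b +422.535ms=1b
Σ=4b of 4 (142bpm 2/4) — PASS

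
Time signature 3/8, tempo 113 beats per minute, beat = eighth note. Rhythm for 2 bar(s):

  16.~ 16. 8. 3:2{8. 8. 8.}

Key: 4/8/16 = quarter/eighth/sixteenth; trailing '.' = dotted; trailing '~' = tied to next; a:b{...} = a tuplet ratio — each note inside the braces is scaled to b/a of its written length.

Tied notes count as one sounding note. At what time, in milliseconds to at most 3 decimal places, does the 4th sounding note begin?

1. 0.0ms @ 0 + 796.46ms (3/2)
2. 796.46ms @ 3/2 + 796.46ms (3/2)
3. 1592.92ms @ 3 + 530.973ms (1)
4. 2123.894ms @ 4 + 530.973ms (1)
5. 2654.867ms @ 5 + 530.973ms (1)

note 4 onset = 4b = 2123.894ms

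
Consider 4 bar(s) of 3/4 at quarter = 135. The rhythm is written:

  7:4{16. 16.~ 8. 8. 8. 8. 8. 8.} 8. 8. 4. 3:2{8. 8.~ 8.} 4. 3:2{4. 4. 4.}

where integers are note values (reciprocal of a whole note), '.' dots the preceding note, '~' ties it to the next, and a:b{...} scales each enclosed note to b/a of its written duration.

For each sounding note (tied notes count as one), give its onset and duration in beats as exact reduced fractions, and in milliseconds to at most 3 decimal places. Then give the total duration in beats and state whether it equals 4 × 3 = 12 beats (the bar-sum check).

1) 0.0ms=0b +95.238ms=3/14b
2) 95.238ms=3/14b +285.714ms=9/14b
3) 380.952ms=6/7b +190.476ms=3/7b
4) 571.429ms=9/7b +190.476ms=3/7b
5) 761.905ms=12/7b +190.476ms=3/7b
6) 952.381ms=15/7b +190.476ms=3/7b
7) 1142.857ms=18/7b +190.476ms=3/7b
8) 1333.333ms=3b +333.333ms=3/4b
9) 1666.667ms=15/4b +333.333ms=3/4b
10) 2000.0ms=9/2b +666.667ms=3/2b
11) 2666.667ms=6b +222.222ms=1/2b
12) 2888.889ms=13/2b +444.444ms=1b
13) 3333.333ms=15/2b +666.667ms=3/2b
14) 4000.0ms=9b +444.444ms=1b
15) 4444.444ms=10b +444.444ms=1b
16) 4888.889ms=11b +444.444ms=1b
Σ=12b of 12 (135bpm 3/4) — PASS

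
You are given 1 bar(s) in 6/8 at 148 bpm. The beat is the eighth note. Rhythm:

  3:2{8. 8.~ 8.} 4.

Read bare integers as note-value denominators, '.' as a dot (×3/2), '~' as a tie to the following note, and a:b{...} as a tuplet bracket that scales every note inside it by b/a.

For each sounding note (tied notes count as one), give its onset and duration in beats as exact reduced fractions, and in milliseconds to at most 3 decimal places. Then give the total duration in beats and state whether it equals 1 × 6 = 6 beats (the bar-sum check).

1) 0.0ms=0b +405.405ms=1b
2) 405.405ms=1b +810.811ms=2b
3) 1216.216ms=3b +1216.216ms=3b
Σ=6b of 6 (148bpm 6/8) — PASS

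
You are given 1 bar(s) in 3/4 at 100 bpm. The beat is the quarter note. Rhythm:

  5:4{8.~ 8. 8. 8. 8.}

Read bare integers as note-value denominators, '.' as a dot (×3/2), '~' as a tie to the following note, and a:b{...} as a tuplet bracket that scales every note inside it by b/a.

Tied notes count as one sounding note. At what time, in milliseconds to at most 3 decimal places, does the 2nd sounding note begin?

1. 0.0ms @ 0 + 720.0ms (6/5)
2. 720.0ms @ 6/5 + 360.0ms (3/5)
3. 1080.0ms @ 9/5 + 360.0ms (3/5)
4. 1440.0ms @ 12/5 + 360.0ms (3/5)

note 2 onset = 6/5b = 720.0ms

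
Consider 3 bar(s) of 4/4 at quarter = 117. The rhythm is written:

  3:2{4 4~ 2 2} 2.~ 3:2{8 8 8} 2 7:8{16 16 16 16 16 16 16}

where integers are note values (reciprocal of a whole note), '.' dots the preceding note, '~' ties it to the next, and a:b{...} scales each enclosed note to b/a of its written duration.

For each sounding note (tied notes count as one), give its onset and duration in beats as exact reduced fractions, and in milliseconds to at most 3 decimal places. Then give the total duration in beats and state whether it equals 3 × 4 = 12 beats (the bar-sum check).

1) 0.0ms=0b +341.88ms=2/3b
2) 341.88ms=2/3b +1025.641ms=2b
3) 1367.521ms=8/3b +683.761ms=4/3b
4) 2051.282ms=4b +1709.402ms=10/3b
5) 3760.684ms=22/3b +170.94ms=1/3b
6) 3931.624ms=23/3b +170.94ms=1/3b
7) 4102.564ms=8b +1025.641ms=2b
8) 5128.205ms=10b +146.52ms=2/7b
9) 5274.725ms=72/7b +146.52ms=2/7b
10) 5421.245ms=74/7b +146.52ms=2/7b
11) 5567.766ms=76/7b +146.52ms=2/7b
12) 5714.286ms=78/7b +146.52ms=2/7b
13) 5860.806ms=80/7b +146.52ms=2/7b
14) 6007.326ms=82/7b +146.52ms=2/7b
Σ=12b of 12 (117bpm 4/4) — PASS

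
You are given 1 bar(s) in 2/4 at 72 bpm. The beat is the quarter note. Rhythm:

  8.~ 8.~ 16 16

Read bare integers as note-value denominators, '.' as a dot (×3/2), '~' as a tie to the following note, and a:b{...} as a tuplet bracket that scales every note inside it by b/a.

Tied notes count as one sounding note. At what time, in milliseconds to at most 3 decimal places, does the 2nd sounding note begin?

note 2 onset = 7/4b = 1458.333ms

1. 0.0ms @ 0 + 1458.333ms (7/4)
2. 1458.333ms @ 7/4 + 208.333ms (1/4)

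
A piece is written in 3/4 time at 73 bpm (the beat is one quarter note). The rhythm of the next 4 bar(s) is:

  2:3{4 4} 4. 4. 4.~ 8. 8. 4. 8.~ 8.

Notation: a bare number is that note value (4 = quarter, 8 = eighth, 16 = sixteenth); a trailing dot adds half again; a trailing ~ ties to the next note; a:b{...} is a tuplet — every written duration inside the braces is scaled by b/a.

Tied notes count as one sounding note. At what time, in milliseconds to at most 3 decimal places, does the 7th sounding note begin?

note 7 onset = 9b = 7397.26ms

1. 0.0ms @ 0 + 1232.877ms (3/2)
2. 1232.877ms @ 3/2 + 1232.877ms (3/2)
3. 2465.753ms @ 3 + 1232.877ms (3/2)
4. 3698.63ms @ 9/2 + 1232.877ms (3/2)
5. 4931.507ms @ 6 + 1849.315ms (9/4)
6. 6780.822ms @ 33/4 + 616.438ms (3/4)
7. 7397.26ms @ 9 + 1232.877ms (3/2)
8. 8630.137ms @ 21/2 + 1232.877ms (3/2)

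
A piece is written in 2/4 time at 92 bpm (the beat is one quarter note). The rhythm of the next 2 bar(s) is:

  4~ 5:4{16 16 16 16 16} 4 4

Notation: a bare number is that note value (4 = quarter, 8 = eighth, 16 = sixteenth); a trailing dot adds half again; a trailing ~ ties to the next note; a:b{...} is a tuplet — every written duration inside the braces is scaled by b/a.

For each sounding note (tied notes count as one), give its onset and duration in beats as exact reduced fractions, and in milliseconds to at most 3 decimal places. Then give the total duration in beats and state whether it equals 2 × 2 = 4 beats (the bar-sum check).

1) 0.0ms=0b +782.609ms=6/5b
2) 782.609ms=6/5b +130.435ms=1/5b
3) 913.043ms=7/5b +130.435ms=1/5b
4) 1043.478ms=8/5b +130.435ms=1/5b
5) 1173.913ms=9/5b +130.435ms=1/5b
6) 1304.348ms=2b +652.174ms=1b
7) 1956.522ms=3b +652.174ms=1b
Σ=4b of 4 (92bpm 2/4) — PASS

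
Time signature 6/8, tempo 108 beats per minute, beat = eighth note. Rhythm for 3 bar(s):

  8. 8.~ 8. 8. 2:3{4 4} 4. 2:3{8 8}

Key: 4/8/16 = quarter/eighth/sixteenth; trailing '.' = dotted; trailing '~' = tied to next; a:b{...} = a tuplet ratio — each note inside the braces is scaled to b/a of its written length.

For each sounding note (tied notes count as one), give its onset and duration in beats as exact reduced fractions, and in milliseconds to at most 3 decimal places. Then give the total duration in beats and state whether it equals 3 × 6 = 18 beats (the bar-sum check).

1) 0.0ms=0b +833.333ms=3/2b
2) 833.333ms=3/2b +1666.667ms=3b
3) 2500.0ms=9/2b +833.333ms=3/2b
4) 3333.333ms=6b +1666.667ms=3b
5) 5000.0ms=9b +1666.667ms=3b
6) 6666.667ms=12b +1666.667ms=3b
7) 8333.333ms=15b +833.333ms=3/2b
8) 9166.667ms=33/2b +833.333ms=3/2b
Σ=18b of 18 (108bpm 6/8) — PASS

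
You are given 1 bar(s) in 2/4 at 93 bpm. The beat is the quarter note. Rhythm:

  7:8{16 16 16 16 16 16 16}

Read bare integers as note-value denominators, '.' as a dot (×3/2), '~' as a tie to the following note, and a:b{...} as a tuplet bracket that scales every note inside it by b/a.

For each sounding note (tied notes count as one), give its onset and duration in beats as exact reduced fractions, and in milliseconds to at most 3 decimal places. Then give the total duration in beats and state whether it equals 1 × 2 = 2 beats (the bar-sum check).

1) 0.0ms=0b +184.332ms=2/7b
2) 184.332ms=2/7b +184.332ms=2/7b
3) 368.664ms=4/7b +184.332ms=2/7b
4) 552.995ms=6/7b +184.332ms=2/7b
5) 737.327ms=8/7b +184.332ms=2/7b
6) 921.659ms=10/7b +184.332ms=2/7b
7) 1105.991ms=12/7b +184.332ms=2/7b
Σ=2b of 2 (93bpm 2/4) — PASS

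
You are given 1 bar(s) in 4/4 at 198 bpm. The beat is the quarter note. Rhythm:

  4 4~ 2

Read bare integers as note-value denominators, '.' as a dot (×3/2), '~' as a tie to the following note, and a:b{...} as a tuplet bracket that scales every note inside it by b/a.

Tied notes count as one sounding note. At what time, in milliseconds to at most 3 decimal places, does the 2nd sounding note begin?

note 2 onset = 1b = 303.03ms

1. 0.0ms @ 0 + 303.03ms (1)
2. 303.03ms @ 1 + 909.091ms (3)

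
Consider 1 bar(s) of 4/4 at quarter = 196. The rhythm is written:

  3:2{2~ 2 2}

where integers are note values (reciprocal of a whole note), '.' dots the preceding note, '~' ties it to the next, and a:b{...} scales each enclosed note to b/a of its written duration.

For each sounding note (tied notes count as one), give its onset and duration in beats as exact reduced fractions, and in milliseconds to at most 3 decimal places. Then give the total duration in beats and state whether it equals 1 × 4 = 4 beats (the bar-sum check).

1) 0.0ms=0b +816.327ms=8/3b
2) 816.327ms=8/3b +408.163ms=4/3b
Σ=4b of 4 (196bpm 4/4) — PASS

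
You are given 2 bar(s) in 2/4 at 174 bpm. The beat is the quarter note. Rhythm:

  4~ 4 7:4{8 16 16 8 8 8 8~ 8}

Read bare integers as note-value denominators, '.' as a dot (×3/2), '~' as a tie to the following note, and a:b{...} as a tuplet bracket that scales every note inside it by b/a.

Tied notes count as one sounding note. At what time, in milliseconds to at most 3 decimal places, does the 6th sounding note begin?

note 6 onset = 20/7b = 985.222ms

1. 0.0ms @ 0 + 689.655ms (2)
2. 689.655ms @ 2 + 98.522ms (2/7)
3. 788.177ms @ 16/7 + 49.261ms (1/7)
4. 837.438ms @ 17/7 + 49.261ms (1/7)
5. 886.7ms @ 18/7 + 98.522ms (2/7)
6. 985.222ms @ 20/7 + 98.522ms (2/7)
7. 1083.744ms @ 22/7 + 98.522ms (2/7)
8. 1182.266ms @ 24/7 + 197.044ms (4/7)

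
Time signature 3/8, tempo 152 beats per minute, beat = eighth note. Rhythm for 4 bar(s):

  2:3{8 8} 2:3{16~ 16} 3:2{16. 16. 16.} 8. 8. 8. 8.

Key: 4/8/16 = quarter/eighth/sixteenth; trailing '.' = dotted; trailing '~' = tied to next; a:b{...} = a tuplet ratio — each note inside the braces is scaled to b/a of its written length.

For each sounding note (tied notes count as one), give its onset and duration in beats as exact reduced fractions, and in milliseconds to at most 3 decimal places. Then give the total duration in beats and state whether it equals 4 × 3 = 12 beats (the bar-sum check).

1) 0.0ms=0b +592.105ms=3/2b
2) 592.105ms=3/2b +592.105ms=3/2b
3) 1184.211ms=3b +592.105ms=3/2b
4) 1776.316ms=9/2b +197.368ms=1/2b
5) 1973.684ms=5b +197.368ms=1/2b
6) 2171.053ms=11/2b +197.368ms=1/2b
7) 2368.421ms=6b +592.105ms=3/2b
8) 2960.526ms=15/2b +592.105ms=3/2b
9) 3552.632ms=9b +592.105ms=3/2b
10) 4144.737ms=21/2b +592.105ms=3/2b
Σ=12b of 12 (152bpm 3/8) — PASS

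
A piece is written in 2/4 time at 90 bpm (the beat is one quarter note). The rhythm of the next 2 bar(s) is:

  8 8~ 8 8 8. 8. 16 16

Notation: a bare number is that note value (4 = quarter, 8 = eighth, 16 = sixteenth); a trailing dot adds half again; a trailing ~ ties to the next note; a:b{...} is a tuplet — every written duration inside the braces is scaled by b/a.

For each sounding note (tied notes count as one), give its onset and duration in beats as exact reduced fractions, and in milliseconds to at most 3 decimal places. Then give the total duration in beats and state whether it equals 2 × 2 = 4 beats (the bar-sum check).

1) 0.0ms=0b +333.333ms=1/2b
2) 333.333ms=1/2b +666.667ms=1b
3) 1000.0ms=3/2b +333.333ms=1/2b
4) 1333.333ms=2b +500.0ms=3/4b
5) 1833.333ms=11/4b +500.0ms=3/4b
6) 2333.333ms=7/2b +166.667ms=1/4b
7) 2500.0ms=15/4b +166.667ms=1/4b
Σ=4b of 4 (90bpm 2/4) — PASS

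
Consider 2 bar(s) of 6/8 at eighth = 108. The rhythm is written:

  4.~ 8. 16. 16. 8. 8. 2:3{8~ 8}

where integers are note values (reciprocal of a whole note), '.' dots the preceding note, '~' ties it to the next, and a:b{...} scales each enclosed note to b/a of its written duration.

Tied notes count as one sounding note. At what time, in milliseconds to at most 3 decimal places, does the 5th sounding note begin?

1. 0.0ms @ 0 + 2500.0ms (9/2)
2. 2500.0ms @ 9/2 + 416.667ms (3/4)
3. 2916.667ms @ 21/4 + 416.667ms (3/4)
4. 3333.333ms @ 6 + 833.333ms (3/2)
5. 4166.667ms @ 15/2 + 833.333ms (3/2)
6. 5000.0ms @ 9 + 1666.667ms (3)

note 5 onset = 15/2b = 4166.667ms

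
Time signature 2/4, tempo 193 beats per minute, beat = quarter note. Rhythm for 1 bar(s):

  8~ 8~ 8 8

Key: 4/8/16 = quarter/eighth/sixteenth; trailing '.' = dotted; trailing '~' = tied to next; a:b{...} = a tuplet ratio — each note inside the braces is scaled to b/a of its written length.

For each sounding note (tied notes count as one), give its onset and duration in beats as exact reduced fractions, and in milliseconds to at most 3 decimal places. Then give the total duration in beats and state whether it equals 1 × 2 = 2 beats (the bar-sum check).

1) 0.0ms=0b +466.321ms=3/2b
2) 466.321ms=3/2b +155.44ms=1/2b
Σ=2b of 2 (193bpm 2/4) — PASS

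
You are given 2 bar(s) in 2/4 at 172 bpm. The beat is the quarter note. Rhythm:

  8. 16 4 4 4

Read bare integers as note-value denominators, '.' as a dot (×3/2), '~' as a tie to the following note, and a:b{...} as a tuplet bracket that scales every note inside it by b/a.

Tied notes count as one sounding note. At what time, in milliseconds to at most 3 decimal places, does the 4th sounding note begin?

note 4 onset = 2b = 697.674ms

1. 0.0ms @ 0 + 261.628ms (3/4)
2. 261.628ms @ 3/4 + 87.209ms (1/4)
3. 348.837ms @ 1 + 348.837ms (1)
4. 697.674ms @ 2 + 348.837ms (1)
5. 1046.512ms @ 3 + 348.837ms (1)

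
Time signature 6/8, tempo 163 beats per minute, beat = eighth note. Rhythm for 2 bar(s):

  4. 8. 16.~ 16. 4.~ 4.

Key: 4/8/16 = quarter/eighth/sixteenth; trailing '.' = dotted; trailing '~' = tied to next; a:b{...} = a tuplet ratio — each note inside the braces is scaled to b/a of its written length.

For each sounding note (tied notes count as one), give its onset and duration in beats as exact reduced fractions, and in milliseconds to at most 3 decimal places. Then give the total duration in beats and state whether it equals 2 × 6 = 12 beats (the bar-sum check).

1) 0.0ms=0b +1104.294ms=3b
2) 1104.294ms=3b +552.147ms=3/2b
3) 1656.442ms=9/2b +552.147ms=3/2b
4) 2208.589ms=6b +2208.589ms=6b
Σ=12b of 12 (163bpm 6/8) — PASS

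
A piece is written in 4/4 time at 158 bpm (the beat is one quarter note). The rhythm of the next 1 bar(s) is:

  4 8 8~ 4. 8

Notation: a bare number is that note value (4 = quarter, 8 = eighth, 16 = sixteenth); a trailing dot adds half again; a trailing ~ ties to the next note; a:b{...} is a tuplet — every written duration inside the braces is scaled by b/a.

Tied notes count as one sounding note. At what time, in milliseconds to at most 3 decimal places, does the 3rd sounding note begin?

1. 0.0ms @ 0 + 379.747ms (1)
2. 379.747ms @ 1 + 189.873ms (1/2)
3. 569.62ms @ 3/2 + 759.494ms (2)
4. 1329.114ms @ 7/2 + 189.873ms (1/2)

note 3 onset = 3/2b = 569.62ms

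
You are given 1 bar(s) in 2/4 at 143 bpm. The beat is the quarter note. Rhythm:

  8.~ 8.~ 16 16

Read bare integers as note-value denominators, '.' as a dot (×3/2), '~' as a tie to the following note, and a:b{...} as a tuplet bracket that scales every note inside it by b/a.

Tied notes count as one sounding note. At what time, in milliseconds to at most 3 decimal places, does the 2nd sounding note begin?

note 2 onset = 7/4b = 734.266ms

1. 0.0ms @ 0 + 734.266ms (7/4)
2. 734.266ms @ 7/4 + 104.895ms (1/4)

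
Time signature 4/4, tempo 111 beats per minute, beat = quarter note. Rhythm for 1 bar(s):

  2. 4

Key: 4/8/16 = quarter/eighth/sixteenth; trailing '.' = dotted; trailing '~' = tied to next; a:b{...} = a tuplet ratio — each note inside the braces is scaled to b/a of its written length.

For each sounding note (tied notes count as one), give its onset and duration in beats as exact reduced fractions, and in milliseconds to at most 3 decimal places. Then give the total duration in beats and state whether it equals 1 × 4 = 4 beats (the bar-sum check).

1) 0.0ms=0b +1621.622ms=3b
2) 1621.622ms=3b +540.541ms=1b
Σ=4b of 4 (111bpm 4/4) — PASS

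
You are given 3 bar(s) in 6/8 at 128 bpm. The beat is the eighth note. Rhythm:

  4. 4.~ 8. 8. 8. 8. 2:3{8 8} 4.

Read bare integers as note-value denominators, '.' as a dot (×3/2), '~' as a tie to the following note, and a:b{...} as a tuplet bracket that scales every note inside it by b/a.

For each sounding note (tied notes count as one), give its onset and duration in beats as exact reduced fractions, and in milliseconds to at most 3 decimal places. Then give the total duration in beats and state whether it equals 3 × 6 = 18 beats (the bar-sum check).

1) 0.0ms=0b +1406.25ms=3b
2) 1406.25ms=3b +2109.375ms=9/2b
3) 3515.625ms=15/2b +703.125ms=3/2b
4) 4218.75ms=9b +703.125ms=3/2b
5) 4921.875ms=21/2b +703.125ms=3/2b
6) 5625.0ms=12b +703.125ms=3/2b
7) 6328.125ms=27/2b +703.125ms=3/2b
8) 7031.25ms=15b +1406.25ms=3b
Σ=18b of 18 (128bpm 6/8) — PASS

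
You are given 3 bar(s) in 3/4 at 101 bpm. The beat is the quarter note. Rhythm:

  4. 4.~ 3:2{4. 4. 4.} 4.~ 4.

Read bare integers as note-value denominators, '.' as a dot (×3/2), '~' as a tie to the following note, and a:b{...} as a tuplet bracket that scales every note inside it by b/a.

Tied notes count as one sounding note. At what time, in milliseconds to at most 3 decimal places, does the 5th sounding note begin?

1. 0.0ms @ 0 + 891.089ms (3/2)
2. 891.089ms @ 3/2 + 1485.149ms (5/2)
3. 2376.238ms @ 4 + 594.059ms (1)
4. 2970.297ms @ 5 + 594.059ms (1)
5. 3564.356ms @ 6 + 1782.178ms (3)

note 5 onset = 6b = 3564.356ms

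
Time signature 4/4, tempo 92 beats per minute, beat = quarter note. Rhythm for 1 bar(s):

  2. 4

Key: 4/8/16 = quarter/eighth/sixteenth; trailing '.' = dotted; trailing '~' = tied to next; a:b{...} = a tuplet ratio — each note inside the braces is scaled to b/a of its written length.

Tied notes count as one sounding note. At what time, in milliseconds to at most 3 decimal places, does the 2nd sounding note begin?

1. 0.0ms @ 0 + 1956.522ms (3)
2. 1956.522ms @ 3 + 652.174ms (1)

note 2 onset = 3b = 1956.522ms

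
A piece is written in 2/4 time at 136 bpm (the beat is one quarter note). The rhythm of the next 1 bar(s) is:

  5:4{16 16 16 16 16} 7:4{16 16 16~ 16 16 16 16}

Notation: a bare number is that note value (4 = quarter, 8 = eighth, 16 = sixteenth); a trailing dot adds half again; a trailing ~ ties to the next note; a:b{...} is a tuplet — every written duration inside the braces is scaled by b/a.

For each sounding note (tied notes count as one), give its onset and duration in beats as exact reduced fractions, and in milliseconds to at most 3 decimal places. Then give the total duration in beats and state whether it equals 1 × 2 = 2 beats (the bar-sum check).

1) 0.0ms=0b +88.235ms=1/5b
2) 88.235ms=1/5b +88.235ms=1/5b
3) 176.471ms=2/5b +88.235ms=1/5b
4) 264.706ms=3/5b +88.235ms=1/5b
5) 352.941ms=4/5b +88.235ms=1/5b
6) 441.176ms=1b +63.025ms=1/7b
7) 504.202ms=8/7b +63.025ms=1/7b
8) 567.227ms=9/7b +126.05ms=2/7b
9) 693.277ms=11/7b +63.025ms=1/7b
10) 756.303ms=12/7b +63.025ms=1/7b
11) 819.328ms=13/7b +63.025ms=1/7b
Σ=2b of 2 (136bpm 2/4) — PASS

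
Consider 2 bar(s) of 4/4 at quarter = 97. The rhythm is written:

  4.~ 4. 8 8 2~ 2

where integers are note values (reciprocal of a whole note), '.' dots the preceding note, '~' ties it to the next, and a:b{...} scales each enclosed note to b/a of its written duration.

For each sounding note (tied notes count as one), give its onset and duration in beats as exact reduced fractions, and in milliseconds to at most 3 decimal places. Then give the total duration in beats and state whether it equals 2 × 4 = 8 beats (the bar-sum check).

1) 0.0ms=0b +1855.67ms=3b
2) 1855.67ms=3b +309.278ms=1/2b
3) 2164.948ms=7/2b +309.278ms=1/2b
4) 2474.227ms=4b +2474.227ms=4b
Σ=8b of 8 (97bpm 4/4) — PASS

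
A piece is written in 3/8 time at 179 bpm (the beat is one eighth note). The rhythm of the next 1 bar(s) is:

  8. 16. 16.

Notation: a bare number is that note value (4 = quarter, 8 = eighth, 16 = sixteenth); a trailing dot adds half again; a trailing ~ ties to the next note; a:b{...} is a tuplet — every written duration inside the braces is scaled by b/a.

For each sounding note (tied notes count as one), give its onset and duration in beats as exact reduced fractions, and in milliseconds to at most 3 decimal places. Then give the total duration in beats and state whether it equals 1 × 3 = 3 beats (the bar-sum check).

1) 0.0ms=0b +502.793ms=3/2b
2) 502.793ms=3/2b +251.397ms=3/4b
3) 754.19ms=9/4b +251.397ms=3/4b
Σ=3b of 3 (179bpm 3/8) — PASS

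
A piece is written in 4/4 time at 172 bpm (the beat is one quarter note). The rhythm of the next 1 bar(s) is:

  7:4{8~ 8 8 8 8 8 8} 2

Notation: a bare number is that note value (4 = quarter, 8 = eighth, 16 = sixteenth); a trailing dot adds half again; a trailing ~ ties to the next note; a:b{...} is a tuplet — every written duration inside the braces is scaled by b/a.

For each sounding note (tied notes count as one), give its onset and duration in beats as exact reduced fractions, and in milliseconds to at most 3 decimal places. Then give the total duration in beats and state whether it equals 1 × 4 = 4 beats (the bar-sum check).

1) 0.0ms=0b +199.336ms=4/7b
2) 199.336ms=4/7b +99.668ms=2/7b
3) 299.003ms=6/7b +99.668ms=2/7b
4) 398.671ms=8/7b +99.668ms=2/7b
5) 498.339ms=10/7b +99.668ms=2/7b
6) 598.007ms=12/7b +99.668ms=2/7b
7) 697.674ms=2b +697.674ms=2b
Σ=4b of 4 (172bpm 4/4) — PASS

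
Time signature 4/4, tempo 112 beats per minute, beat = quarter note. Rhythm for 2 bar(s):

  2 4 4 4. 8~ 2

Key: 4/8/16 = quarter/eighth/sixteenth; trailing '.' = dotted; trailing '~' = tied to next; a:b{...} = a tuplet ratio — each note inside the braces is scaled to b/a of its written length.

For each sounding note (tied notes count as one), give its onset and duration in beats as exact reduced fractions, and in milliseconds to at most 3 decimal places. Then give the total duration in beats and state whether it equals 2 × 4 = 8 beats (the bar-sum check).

1) 0.0ms=0b +1071.429ms=2b
2) 1071.429ms=2b +535.714ms=1b
3) 1607.143ms=3b +535.714ms=1b
4) 2142.857ms=4b +803.571ms=3/2b
5) 2946.429ms=11/2b +1339.286ms=5/2b
Σ=8b of 8 (112bpm 4/4) — PASS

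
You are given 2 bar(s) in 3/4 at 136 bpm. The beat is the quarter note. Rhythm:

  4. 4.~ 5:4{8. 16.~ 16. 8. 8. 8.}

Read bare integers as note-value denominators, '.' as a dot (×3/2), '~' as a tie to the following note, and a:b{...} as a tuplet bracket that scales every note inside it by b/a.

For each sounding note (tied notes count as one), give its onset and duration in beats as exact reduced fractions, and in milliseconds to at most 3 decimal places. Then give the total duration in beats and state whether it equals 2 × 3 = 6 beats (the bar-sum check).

1) 0.0ms=0b +661.765ms=3/2b
2) 661.765ms=3/2b +926.471ms=21/10b
3) 1588.235ms=18/5b +264.706ms=3/5b
4) 1852.941ms=21/5b +264.706ms=3/5b
5) 2117.647ms=24/5b +264.706ms=3/5b
6) 2382.353ms=27/5b +264.706ms=3/5b
Σ=6b of 6 (136bpm 3/4) — PASS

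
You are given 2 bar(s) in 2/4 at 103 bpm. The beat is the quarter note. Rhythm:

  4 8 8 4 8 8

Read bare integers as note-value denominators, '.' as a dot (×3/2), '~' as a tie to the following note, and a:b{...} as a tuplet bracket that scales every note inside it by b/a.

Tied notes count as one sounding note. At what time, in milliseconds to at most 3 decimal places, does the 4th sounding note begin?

1. 0.0ms @ 0 + 582.524ms (1)
2. 582.524ms @ 1 + 291.262ms (1/2)
3. 873.786ms @ 3/2 + 291.262ms (1/2)
4. 1165.049ms @ 2 + 582.524ms (1)
5. 1747.573ms @ 3 + 291.262ms (1/2)
6. 2038.835ms @ 7/2 + 291.262ms (1/2)

note 4 onset = 2b = 1165.049ms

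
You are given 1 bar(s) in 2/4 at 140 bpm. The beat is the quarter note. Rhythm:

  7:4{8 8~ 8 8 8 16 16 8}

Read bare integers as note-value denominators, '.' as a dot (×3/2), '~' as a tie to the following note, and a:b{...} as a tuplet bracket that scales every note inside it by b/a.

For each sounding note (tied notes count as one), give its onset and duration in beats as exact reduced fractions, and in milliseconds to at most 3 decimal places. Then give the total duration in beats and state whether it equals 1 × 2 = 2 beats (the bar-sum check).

1) 0.0ms=0b +122.449ms=2/7b
2) 122.449ms=2/7b +244.898ms=4/7b
3) 367.347ms=6/7b +122.449ms=2/7b
4) 489.796ms=8/7b +122.449ms=2/7b
5) 612.245ms=10/7b +61.224ms=1/7b
6) 673.469ms=11/7b +61.224ms=1/7b
7) 734.694ms=12/7b +122.449ms=2/7b
Σ=2b of 2 (140bpm 2/4) — PASS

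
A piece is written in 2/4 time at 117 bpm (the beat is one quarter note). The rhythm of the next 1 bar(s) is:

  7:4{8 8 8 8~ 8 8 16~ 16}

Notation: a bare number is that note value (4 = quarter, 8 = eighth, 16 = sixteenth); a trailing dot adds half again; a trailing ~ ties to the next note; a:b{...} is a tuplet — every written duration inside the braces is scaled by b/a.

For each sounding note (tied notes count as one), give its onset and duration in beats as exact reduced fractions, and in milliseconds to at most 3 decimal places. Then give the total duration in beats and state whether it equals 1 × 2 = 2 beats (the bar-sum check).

1) 0.0ms=0b +146.52ms=2/7b
2) 146.52ms=2/7b +146.52ms=2/7b
3) 293.04ms=4/7b +146.52ms=2/7b
4) 439.56ms=6/7b +293.04ms=4/7b
5) 732.601ms=10/7b +146.52ms=2/7b
6) 879.121ms=12/7b +146.52ms=2/7b
Σ=2b of 2 (117bpm 2/4) — PASS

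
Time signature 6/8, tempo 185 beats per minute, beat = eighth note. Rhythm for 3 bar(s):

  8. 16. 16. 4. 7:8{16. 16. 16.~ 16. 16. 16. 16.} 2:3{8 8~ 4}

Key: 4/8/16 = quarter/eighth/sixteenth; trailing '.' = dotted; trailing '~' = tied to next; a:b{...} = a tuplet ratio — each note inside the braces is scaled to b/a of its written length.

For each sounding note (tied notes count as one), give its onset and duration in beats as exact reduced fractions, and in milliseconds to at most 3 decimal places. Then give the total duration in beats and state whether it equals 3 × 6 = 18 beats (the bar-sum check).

1) 0.0ms=0b +486.486ms=3/2b
2) 486.486ms=3/2b +243.243ms=3/4b
3) 729.73ms=9/4b +243.243ms=3/4b
4) 972.973ms=3b +972.973ms=3b
5) 1945.946ms=6b +277.992ms=6/7b
6) 2223.938ms=48/7b +277.992ms=6/7b
7) 2501.931ms=54/7b +555.985ms=12/7b
8) 3057.915ms=66/7b +277.992ms=6/7b
9) 3335.907ms=72/7b +277.992ms=6/7b
10) 3613.9ms=78/7b +277.992ms=6/7b
11) 3891.892ms=12b +486.486ms=3/2b
12) 4378.378ms=27/2b +1459.459ms=9/2b
Σ=18b of 18 (185bpm 6/8) — PASS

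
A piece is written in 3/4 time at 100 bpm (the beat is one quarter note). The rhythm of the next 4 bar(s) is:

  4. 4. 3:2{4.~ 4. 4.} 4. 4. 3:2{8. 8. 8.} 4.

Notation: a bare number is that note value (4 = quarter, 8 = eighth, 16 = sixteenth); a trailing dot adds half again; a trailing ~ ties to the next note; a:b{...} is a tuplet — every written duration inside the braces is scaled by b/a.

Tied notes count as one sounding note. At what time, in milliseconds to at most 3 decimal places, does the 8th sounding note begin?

1. 0.0ms @ 0 + 900.0ms (3/2)
2. 900.0ms @ 3/2 + 900.0ms (3/2)
3. 1800.0ms @ 3 + 1200.0ms (2)
4. 3000.0ms @ 5 + 600.0ms (1)
5. 3600.0ms @ 6 + 900.0ms (3/2)
6. 4500.0ms @ 15/2 + 900.0ms (3/2)
7. 5400.0ms @ 9 + 300.0ms (1/2)
8. 5700.0ms @ 19/2 + 300.0ms (1/2)
9. 6000.0ms @ 10 + 300.0ms (1/2)
10. 6300.0ms @ 21/2 + 900.0ms (3/2)

note 8 onset = 19/2b = 5700.0ms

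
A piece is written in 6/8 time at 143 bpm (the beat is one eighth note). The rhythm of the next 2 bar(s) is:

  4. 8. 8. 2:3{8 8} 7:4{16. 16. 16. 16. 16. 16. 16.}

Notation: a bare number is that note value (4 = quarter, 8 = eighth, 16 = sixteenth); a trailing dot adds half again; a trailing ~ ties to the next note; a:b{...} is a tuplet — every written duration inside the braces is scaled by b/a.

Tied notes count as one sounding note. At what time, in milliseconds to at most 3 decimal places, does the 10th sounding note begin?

1. 0.0ms @ 0 + 1258.741ms (3)
2. 1258.741ms @ 3 + 629.371ms (3/2)
3. 1888.112ms @ 9/2 + 629.371ms (3/2)
4. 2517.483ms @ 6 + 629.371ms (3/2)
5. 3146.853ms @ 15/2 + 629.371ms (3/2)
6. 3776.224ms @ 9 + 179.82ms (3/7)
7. 3956.044ms @ 66/7 + 179.82ms (3/7)
8. 4135.864ms @ 69/7 + 179.82ms (3/7)
9. 4315.684ms @ 72/7 + 179.82ms (3/7)
10. 4495.504ms @ 75/7 + 179.82ms (3/7)
11. 4675.325ms @ 78/7 + 179.82ms (3/7)
12. 4855.145ms @ 81/7 + 179.82ms (3/7)

note 10 onset = 75/7b = 4495.504ms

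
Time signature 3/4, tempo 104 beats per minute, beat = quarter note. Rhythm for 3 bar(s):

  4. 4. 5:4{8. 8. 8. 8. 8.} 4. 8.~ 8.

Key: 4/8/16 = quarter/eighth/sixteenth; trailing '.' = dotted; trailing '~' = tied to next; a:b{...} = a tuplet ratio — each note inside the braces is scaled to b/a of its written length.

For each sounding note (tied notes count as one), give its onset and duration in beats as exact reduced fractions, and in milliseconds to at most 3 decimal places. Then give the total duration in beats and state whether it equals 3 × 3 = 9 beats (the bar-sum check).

1) 0.0ms=0b +865.385ms=3/2b
2) 865.385ms=3/2b +865.385ms=3/2b
3) 1730.769ms=3b +346.154ms=3/5b
4) 2076.923ms=18/5b +346.154ms=3/5b
5) 2423.077ms=21/5b +346.154ms=3/5b
6) 2769.231ms=24/5b +346.154ms=3/5b
7) 3115.385ms=27/5b +346.154ms=3/5b
8) 3461.538ms=6b +865.385ms=3/2b
9) 4326.923ms=15/2b +865.385ms=3/2b
Σ=9b of 9 (104bpm 3/4) — PASS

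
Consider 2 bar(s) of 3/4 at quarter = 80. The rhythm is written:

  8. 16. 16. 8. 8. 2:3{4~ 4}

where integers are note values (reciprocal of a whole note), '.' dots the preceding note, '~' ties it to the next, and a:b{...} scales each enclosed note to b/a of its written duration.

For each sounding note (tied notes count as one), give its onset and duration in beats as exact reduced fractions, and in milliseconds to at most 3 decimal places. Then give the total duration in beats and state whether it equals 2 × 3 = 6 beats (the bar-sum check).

1) 0.0ms=0b +562.5ms=3/4b
2) 562.5ms=3/4b +281.25ms=3/8b
3) 843.75ms=9/8b +281.25ms=3/8b
4) 1125.0ms=3/2b +562.5ms=3/4b
5) 1687.5ms=9/4b +562.5ms=3/4b
6) 2250.0ms=3b +2250.0ms=3b
Σ=6b of 6 (80bpm 3/4) — PASS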